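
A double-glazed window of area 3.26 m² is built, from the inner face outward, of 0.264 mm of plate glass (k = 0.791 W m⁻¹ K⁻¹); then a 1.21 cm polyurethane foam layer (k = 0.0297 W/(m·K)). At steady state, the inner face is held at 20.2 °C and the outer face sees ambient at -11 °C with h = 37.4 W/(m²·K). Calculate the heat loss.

Resistance network (inner→outer):
  R_plate glass = L/(kA) = 2.64×10^-4/(0.791·3.26) = 1.024×10^-4 K/W
  R_polyurethane foam = L/(kA) = 0.0121/(0.0297·3.26) = 0.1250 K/W
  R_conv,out = 1/(hA) = 1/(37.4·3.26) = 0.008202 K/W
ΣR = 1.024×10^-4 + 0.1250 + 0.008202 = 0.1333 K/W
Q = ΔT/ΣR = (20.2 °C − -11 °C)/0.1333 = 234 W

Q = 234 W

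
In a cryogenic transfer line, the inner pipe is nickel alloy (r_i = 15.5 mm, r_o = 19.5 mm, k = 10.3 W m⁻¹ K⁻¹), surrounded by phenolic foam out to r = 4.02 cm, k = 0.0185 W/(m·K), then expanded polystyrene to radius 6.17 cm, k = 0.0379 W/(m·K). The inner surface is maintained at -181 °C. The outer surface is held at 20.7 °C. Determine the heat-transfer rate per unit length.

Treat each layer as a resistance in series:
  R'_nickel alloy = ln(0.0195/0.0155)/(2πk) = 0.2296/(2π·10.3) = 0.003547 m·K/W
  R'_phenolic foam = ln(0.0402/0.0195)/(2πk) = 0.7235/(2π·0.0185) = 6.224 m·K/W
  R'_expanded polystyrene = ln(0.0617/0.0402)/(2πk) = 0.4284/(2π·0.0379) = 1.799 m·K/W
ΣR = 0.003547 + 6.224 + 1.799 = 8.027 m·K/W
Q' = ΔT/ΣR = (-181 °C − 20.7 °C)/8.027 = -25.1 W/m
(Negative Q' ⇒ heat flows inward; heat gain = 25.1 W/m.)

Q' = 25.1 W/m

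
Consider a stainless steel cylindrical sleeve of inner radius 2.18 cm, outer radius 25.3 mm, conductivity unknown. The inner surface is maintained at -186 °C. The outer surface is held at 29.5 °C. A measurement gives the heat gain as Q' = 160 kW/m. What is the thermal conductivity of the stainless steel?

k = 17.6 W/m·K

ΣR = ΔT/Q' = |-186 − 29.5|/1.60×10^5 = 0.001347 m·K/W
ln(r₂/r₁)/(2πk) = 0.001347 ⇒ k = 0.1489/(2π·0.001347) = 17.6 W/m·K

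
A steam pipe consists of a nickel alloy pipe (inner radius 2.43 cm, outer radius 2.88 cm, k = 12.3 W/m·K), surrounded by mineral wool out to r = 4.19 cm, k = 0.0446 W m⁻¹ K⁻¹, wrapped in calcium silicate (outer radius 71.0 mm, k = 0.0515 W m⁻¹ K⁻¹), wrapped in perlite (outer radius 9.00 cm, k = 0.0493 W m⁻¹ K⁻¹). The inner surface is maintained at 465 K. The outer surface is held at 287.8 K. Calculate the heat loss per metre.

Q' = 47.4 W/m

Series thermal resistances, inner to outer:
  R'_nickel alloy = ln(0.0288/0.0243)/(2πk) = 0.1699/(2π·12.3) = 0.002198 m·K/W
  R'_mineral wool = ln(0.0419/0.0288)/(2πk) = 0.3749/(2π·0.0446) = 1.338 m·K/W
  R'_calcium silicate = ln(0.0710/0.0419)/(2πk) = 0.5274/(2π·0.0515) = 1.630 m·K/W
  R'_perlite = ln(0.0900/0.0710)/(2πk) = 0.2371/(2π·0.0493) = 0.7655 m·K/W
ΣR = 0.002198 + 1.338 + 1.630 + 0.7655 = 3.736 m·K/W
Q' = ΔT/ΣR = (465 K − 287.8 K)/3.736 = 47.4 W/m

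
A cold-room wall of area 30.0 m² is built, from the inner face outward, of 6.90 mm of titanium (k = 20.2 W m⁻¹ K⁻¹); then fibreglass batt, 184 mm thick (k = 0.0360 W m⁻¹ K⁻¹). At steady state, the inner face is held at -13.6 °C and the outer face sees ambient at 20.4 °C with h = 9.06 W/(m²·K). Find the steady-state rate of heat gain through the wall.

Q = 195 W

Treat each layer as a resistance in series:
  R_titanium = L/(kA) = 0.00690/(20.2·30.0) = 1.139×10^-5 K/W
  R_fibreglass batt = L/(kA) = 0.184/(0.0360·30.0) = 0.1704 K/W
  R_conv,out = 1/(hA) = 1/(9.06·30.0) = 0.003679 K/W
ΣR = 1.139×10^-5 + 0.1704 + 0.003679 = 0.1741 K/W
Q = ΔT/ΣR = (-13.6 °C − 20.4 °C)/0.1741 = -195 W
(Negative Q ⇒ heat flows inward; heat gain = 195 W.)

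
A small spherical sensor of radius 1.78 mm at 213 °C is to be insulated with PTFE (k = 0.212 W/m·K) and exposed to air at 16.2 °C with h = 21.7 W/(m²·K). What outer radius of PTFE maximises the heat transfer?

r_cr = 1.95 cm

For a sphere, r_cr = 2k_ins/h = 2·0.212/21.7 = 0.0195 m = 1.95 cm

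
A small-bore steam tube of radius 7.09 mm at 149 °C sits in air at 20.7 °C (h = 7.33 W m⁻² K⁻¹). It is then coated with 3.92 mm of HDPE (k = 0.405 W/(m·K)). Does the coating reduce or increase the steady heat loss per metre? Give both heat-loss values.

increases: 41.9 → 59.8 W/m

Critical radius for a cylinder: r_cr = k/h = 0.0553 m = 5.53 cm.
Outer radius after coating: r₂ = 0.00709 + 0.00392 = 0.01101 m.
Since r₁ < r_cr and r₂ ≤ r_cr, the coating moves toward the maximum at r_cr — heat loss rises.
Bare: R = 1/(2πr₁h) = 3.062 m·K/W; Q = 128.3/3.062 = 41.9 W/m.
Coated: R = R_cond + R_conv = 2.145 m·K/W; Q = 128.3/2.145 = 59.8 W/m.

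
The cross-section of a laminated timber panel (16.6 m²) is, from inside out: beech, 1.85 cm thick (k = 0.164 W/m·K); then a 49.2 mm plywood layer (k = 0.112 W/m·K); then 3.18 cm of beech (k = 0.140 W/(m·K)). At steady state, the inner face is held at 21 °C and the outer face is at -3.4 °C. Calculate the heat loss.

Q = 520 W

Treat each layer as a resistance in series:
  R_beech = L/(kA) = 0.0185/(0.164·16.6) = 0.006795 K/W
  R_plywood = L/(kA) = 0.0492/(0.112·16.6) = 0.02646 K/W
  R_beech = L/(kA) = 0.0318/(0.140·16.6) = 0.01368 K/W
ΣR = 0.006795 + 0.02646 + 0.01368 = 0.04693 K/W
Q = ΔT/ΣR = (21 °C − -3.4 °C)/0.04693 = 520 W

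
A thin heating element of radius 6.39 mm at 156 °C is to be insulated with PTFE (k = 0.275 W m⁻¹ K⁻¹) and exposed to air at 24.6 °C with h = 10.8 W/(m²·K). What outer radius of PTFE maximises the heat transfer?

For a cylinder, r_cr = k_ins/h = 0.275/10.8 = 0.0255 m = 2.55 cm

r_cr = 2.55 cm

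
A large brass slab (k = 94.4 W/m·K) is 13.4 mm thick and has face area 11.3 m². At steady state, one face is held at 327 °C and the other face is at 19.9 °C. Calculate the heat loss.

Q = kA·ΔT/L = 94.4 × 11.3 × |327 °C − 19.9 °C| / 0.0134 = 2.44×10^7 W

Q = 24400 kW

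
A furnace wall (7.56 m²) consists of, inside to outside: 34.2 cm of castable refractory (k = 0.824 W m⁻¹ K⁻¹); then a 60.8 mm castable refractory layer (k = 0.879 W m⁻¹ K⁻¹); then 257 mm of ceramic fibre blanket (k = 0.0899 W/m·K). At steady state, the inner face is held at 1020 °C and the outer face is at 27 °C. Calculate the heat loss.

Resistance network (inner→outer):
  R_castable refractory = L/(kA) = 0.342/(0.824·7.56) = 0.05490 K/W
  R_castable refractory = L/(kA) = 0.0608/(0.879·7.56) = 0.009149 K/W
  R_ceramic fibre blanket = L/(kA) = 0.257/(0.0899·7.56) = 0.3781 K/W
ΣR = 0.05490 + 0.009149 + 0.3781 = 0.4421 K/W
Q = ΔT/ΣR = (1020 °C − 27 °C)/0.4421 = 2250 W

Q = 2.25 kW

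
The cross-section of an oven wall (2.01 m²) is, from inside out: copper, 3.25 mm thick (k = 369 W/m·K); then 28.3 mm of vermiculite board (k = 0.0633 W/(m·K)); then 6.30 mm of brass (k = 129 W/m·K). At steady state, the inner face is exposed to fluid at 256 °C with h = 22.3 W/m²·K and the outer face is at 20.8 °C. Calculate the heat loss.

Q = 961 W

Treat each layer as a resistance in series:
  R_conv,in = 1/(hA) = 1/(22.3·2.01) = 0.02231 K/W
  R_copper = L/(kA) = 0.00325/(369·2.01) = 4.382×10^-6 K/W
  R_vermiculite board = L/(kA) = 0.0283/(0.0633·2.01) = 0.2224 K/W
  R_brass = L/(kA) = 0.00630/(129·2.01) = 2.430×10^-5 K/W
ΣR = 0.02231 + 4.382×10^-6 + 0.2224 + 2.430×10^-5 = 0.2447 K/W
Q = ΔT/ΣR = (256 °C − 20.8 °C)/0.2447 = 961 W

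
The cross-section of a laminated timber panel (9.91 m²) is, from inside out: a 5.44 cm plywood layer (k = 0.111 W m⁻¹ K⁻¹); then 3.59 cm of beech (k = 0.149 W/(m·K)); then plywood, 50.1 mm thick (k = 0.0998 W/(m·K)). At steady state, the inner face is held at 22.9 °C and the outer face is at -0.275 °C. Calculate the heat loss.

Q = 186 W

Treat each layer as a resistance in series:
  R_plywood = L/(kA) = 0.0544/(0.111·9.91) = 0.04945 K/W
  R_beech = L/(kA) = 0.0359/(0.149·9.91) = 0.02431 K/W
  R_plywood = L/(kA) = 0.0501/(0.0998·9.91) = 0.05066 K/W
ΣR = 0.04945 + 0.02431 + 0.05066 = 0.1244 K/W
Q = ΔT/ΣR = (22.9 °C − -0.275 °C)/0.1244 = 186 W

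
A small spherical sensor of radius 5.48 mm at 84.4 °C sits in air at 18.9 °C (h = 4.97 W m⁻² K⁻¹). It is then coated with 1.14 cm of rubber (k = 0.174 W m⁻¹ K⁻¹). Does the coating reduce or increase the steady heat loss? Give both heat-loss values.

Critical radius for a sphere: r_cr = 2k/h = 0.0700 m = 7.00 cm.
Outer radius after coating: r₂ = 0.00548 + 0.0114 = 0.01688 m.
Since r₁ < r_cr and r₂ ≤ r_cr, the coating moves toward the maximum at r_cr — heat loss rises.
Bare: R = 1/(4πr₁²h) = 533.2 K/W; Q = 65.5/533.2 = 0.123 W.
Coated: R = R_cond + R_conv = 112.6 K/W; Q = 65.5/112.6 = 0.582 W.

increases: 0.123 → 0.582 W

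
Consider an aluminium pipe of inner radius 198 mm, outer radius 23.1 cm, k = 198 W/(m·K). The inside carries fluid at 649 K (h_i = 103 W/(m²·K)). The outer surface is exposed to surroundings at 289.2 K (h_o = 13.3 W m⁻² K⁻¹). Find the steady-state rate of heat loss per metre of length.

Q' = 6020 W/m

Series thermal resistances, inner to outer:
  R'_conv,in = 1/(2πr h) = 1/(2π·0.198·103) = 0.007804 m·K/W
  R'_aluminium = ln(0.231/0.198)/(2πk) = 0.1542/(2π·198) = 1.239×10^-4 m·K/W
  R'_conv,out = 1/(2πr h) = 1/(2π·0.231·13.3) = 0.05180 m·K/W
ΣR = 0.007804 + 1.239×10^-4 + 0.05180 = 0.05973 m·K/W
Q' = ΔT/ΣR = (649 K − 289.2 K)/0.05973 = 6020 W/m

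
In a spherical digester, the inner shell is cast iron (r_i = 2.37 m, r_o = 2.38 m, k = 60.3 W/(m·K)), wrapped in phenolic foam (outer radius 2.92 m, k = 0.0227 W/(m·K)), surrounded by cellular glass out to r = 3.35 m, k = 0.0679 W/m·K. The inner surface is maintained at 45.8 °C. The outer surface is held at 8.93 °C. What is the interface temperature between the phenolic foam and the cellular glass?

Treat each layer as a resistance in series:
  R_cast iron = (1/2.37 − 1/2.38)/(4πk) = 0.001773/(4π·60.3) = 2.340×10^-6 K/W
  R_phenolic foam = (1/2.38 − 1/2.92)/(4πk) = 0.07770/(4π·0.0227) = 0.2724 K/W
  R_cellular glass = (1/2.92 − 1/3.35)/(4πk) = 0.04396/(4π·0.0679) = 0.05152 K/W
ΣR = 2.340×10^-6 + 0.2724 + 0.05152 = 0.3239 K/W
Q = ΔT/ΣR = (45.8 °C − 8.93 °C)/0.3239 = 113.8 W
From the inner boundary to the phenolic foam/cellular glass interface, ΣR_partial = 0.2724 K/W.
T_interface = T_in − Q·ΣR_partial = 45.8 °C − (113.8)(0.2724) = 14.8 °C

T = 14.8 °C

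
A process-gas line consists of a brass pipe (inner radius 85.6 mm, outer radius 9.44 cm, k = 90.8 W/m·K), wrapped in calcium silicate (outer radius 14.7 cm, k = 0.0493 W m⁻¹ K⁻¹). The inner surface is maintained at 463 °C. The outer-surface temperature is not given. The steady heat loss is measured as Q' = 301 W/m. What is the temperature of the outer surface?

T_out = 32.6 °C

Series resistances:
  R'_brass = ln(0.0944/0.0856)/(2πk) = 0.09786/(2π·90.8) = 1.715×10^-4 m·K/W
  R'_calcium silicate = ln(0.147/0.0944)/(2πk) = 0.4429/(2π·0.0493) = 1.430 m·K/W
ΣR = 1.430 m·K/W
ΔT = Q'·ΣR = 301 × 1.430 = 430.4 K
Heat flows outward, so T_out = T_in − ΔT = 463 − 430.4 = 32.6 °C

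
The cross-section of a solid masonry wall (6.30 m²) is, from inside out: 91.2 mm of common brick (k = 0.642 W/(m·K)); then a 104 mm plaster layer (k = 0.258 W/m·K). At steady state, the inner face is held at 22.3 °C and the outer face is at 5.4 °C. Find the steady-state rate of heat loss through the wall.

Q = 195 W

Series thermal resistances, inner to outer:
  R_common brick = L/(kA) = 0.0912/(0.642·6.30) = 0.02255 K/W
  R_plaster = L/(kA) = 0.104/(0.258·6.30) = 0.06398 K/W
ΣR = 0.02255 + 0.06398 = 0.08653 K/W
Q = ΔT/ΣR = (22.3 °C − 5.4 °C)/0.08653 = 195 W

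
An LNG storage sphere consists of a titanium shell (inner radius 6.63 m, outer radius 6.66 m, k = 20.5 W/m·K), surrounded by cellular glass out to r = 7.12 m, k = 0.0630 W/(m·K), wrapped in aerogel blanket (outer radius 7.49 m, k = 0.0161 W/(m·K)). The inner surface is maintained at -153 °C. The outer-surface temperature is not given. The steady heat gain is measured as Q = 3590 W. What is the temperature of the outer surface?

Sum the resistances:
  R_titanium = (1/6.63 − 1/6.66)/(4πk) = 6.794×10^-4/(4π·20.5) = 2.637×10^-6 K/W
  R_cellular glass = (1/6.66 − 1/7.12)/(4πk) = 0.009701/(4π·0.0630) = 0.01225 K/W
  R_aerogel blanket = (1/7.12 − 1/7.49)/(4πk) = 0.006938/(4π·0.0161) = 0.03429 K/W
ΣR = 0.04655 K/W
ΔT = Q·ΣR = 3590 × 0.04655 = 167.1 K
Heat flows inward, so T_out = T_in + ΔT = -153 + 167.1 = 14.1 °C

T_out = 14.1 °C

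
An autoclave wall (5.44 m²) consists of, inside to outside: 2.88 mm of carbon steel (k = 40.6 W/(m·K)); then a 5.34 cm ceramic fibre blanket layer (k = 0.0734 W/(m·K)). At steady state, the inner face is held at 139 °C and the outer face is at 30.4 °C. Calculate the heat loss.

Resistance network (inner→outer):
  R_carbon steel = L/(kA) = 0.00288/(40.6·5.44) = 1.304×10^-5 K/W
  R_ceramic fibre blanket = L/(kA) = 0.0534/(0.0734·5.44) = 0.1337 K/W
ΣR = 1.304×10^-5 + 0.1337 = 0.1337 K/W
Q = ΔT/ΣR = (139 °C − 30.4 °C)/0.1337 = 812 W

Q = 812 W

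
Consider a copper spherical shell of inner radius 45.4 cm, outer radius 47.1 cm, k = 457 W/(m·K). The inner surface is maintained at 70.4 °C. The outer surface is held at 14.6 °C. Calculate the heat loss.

Q = 4πk·ΔT/(1/r₁ − 1/r₂) = 4π × 457 × 55.8 / (1/0.454 − 1/0.471) = 4.03×10^6 W

Q = 4030 kW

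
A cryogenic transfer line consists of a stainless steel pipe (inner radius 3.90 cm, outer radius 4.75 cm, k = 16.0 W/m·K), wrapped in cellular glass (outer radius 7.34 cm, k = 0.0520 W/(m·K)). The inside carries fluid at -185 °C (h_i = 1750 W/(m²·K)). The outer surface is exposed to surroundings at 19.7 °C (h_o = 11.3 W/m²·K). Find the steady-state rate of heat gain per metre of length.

Q' = 134 W/m

Resistance network (inner→outer):
  R'_conv,in = 1/(2πr h) = 1/(2π·0.0390·1750) = 0.002332 m·K/W
  R'_stainless steel = ln(0.0475/0.0390)/(2πk) = 0.1972/(2π·16.0) = 0.001961 m·K/W
  R'_cellular glass = ln(0.0734/0.0475)/(2πk) = 0.4352/(2π·0.0520) = 1.332 m·K/W
  R'_conv,out = 1/(2πr h) = 1/(2π·0.0734·11.3) = 0.1919 m·K/W
ΣR = 0.002332 + 0.001961 + 1.332 + 0.1919 = 1.528 m·K/W
Q' = ΔT/ΣR = (-185 °C − 19.7 °C)/1.528 = -134 W/m
(Negative Q' ⇒ heat flows inward; heat gain = 134 W/m.)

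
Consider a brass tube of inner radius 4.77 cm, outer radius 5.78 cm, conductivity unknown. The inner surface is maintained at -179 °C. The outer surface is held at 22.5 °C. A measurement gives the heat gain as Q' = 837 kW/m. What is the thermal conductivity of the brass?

k = 127 W/m·K

ΣR = ΔT/Q' = |-179 − 22.5|/8.37×10^5 = 2.407×10^-4 m·K/W
ln(r₂/r₁)/(2πk) = 2.407×10^-4 ⇒ k = 0.1921/(2π·2.407×10^-4) = 127 W/m·K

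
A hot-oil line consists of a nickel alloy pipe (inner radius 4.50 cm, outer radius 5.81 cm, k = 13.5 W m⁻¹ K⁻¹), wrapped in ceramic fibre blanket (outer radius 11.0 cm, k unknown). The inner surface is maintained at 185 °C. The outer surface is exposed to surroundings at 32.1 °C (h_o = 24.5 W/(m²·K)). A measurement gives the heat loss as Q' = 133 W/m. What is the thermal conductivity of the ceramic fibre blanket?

k = 0.0934 W/m·K

ΣR = ΔT/Q' = |185 − 32.1|/133 = 1.150 m·K/W
Known resistances:
  R'_nickel alloy = ln(0.0581/0.0450)/(2πk) = 0.2555/(2π·13.5) = 0.003012 m·K/W
  R'_conv,out = 1/(2πr h) = 1/(2π·0.110·24.5) = 0.05906 m·K/W
R_ceramic fibre blanket = ΣR − ΣR_known = 1.150 − 0.06207 = 1.088 m·K/W
ln(r₂/r₁)/(2πk) = 1.088 ⇒ k = 0.6383/(2π·1.088) = 0.0934 W/m·K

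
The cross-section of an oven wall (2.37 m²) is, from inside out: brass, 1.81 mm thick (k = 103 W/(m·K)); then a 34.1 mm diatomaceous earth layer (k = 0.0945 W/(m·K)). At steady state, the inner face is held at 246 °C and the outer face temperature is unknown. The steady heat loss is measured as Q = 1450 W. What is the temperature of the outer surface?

Sum the resistances:
  R_brass = L/(kA) = 0.00181/(103·2.37) = 7.415×10^-6 K/W
  R_diatomaceous earth = L/(kA) = 0.0341/(0.0945·2.37) = 0.1523 K/W
ΣR = 0.1523 K/W
ΔT = Q·ΣR = 1450 × 0.1523 = 220.8 K
Heat flows outward, so T_out = T_in − ΔT = 246 − 220.8 = 25.2 °C

T_out = 25.2 °C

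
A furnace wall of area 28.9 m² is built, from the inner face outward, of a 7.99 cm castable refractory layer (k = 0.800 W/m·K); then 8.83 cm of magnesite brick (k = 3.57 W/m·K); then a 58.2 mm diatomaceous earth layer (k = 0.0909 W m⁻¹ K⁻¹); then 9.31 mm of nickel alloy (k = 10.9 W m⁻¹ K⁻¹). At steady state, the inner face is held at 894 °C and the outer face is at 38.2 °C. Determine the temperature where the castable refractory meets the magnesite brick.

T = 782 °C

Treat each layer as a resistance in series:
  R_castable refractory = L/(kA) = 0.0799/(0.800·28.9) = 0.003456 K/W
  R_magnesite brick = L/(kA) = 0.0883/(3.57·28.9) = 8.558×10^-4 K/W
  R_diatomaceous earth = L/(kA) = 0.0582/(0.0909·28.9) = 0.02215 K/W
  R_nickel alloy = L/(kA) = 0.00931/(10.9·28.9) = 2.955×10^-5 K/W
ΣR = 0.003456 + 8.558×10^-4 + 0.02215 + 2.955×10^-5 = 0.02649 K/W
Q = ΔT/ΣR = (894 °C − 38.2 °C)/0.02649 = 32310 W
From the inner boundary to the castable refractory/magnesite brick interface, ΣR_partial = 0.003456 K/W.
T_interface = T_in − Q·ΣR_partial = 894 °C − (32310)(0.003456) = 782 °C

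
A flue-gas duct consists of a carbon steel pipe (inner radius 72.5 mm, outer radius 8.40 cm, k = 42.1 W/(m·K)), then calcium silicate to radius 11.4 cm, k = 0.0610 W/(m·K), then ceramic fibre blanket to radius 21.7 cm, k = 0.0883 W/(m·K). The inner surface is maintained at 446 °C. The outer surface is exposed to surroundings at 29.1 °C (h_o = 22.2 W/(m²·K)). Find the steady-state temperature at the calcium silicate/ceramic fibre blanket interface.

Resistance network (inner→outer):
  R'_carbon steel = ln(0.0840/0.0725)/(2πk) = 0.1472/(2π·42.1) = 5.566×10^-4 m·K/W
  R'_calcium silicate = ln(0.114/0.0840)/(2πk) = 0.3054/(2π·0.0610) = 0.7968 m·K/W
  R'_ceramic fibre blanket = ln(0.217/0.114)/(2πk) = 0.6437/(2π·0.0883) = 1.160 m·K/W
  R'_conv,out = 1/(2πr h) = 1/(2π·0.217·22.2) = 0.03304 m·K/W
ΣR = 5.566×10^-4 + 0.7968 + 1.160 + 0.03304 = 1.990 m·K/W
Q' = ΔT/ΣR = (446 °C − 29.1 °C)/1.990 = 209.5 W/m
From the inner boundary to the calcium silicate/ceramic fibre blanket interface, ΣR_partial = 0.7974 m·K/W.
T_interface = T_in − Q'·ΣR_partial = 446 °C − (209.5)(0.7974) = 279 °C

T = 279 °C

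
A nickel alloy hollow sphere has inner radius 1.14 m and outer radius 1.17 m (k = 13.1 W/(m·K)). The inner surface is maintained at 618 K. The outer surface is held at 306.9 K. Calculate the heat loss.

Q = 2.28×10^6 W

Q = 4πk·ΔT/(1/r₁ − 1/r₂) = 4π × 13.1 × 311.1 / (1/1.14 − 1/1.17) = 2.28×10^6 W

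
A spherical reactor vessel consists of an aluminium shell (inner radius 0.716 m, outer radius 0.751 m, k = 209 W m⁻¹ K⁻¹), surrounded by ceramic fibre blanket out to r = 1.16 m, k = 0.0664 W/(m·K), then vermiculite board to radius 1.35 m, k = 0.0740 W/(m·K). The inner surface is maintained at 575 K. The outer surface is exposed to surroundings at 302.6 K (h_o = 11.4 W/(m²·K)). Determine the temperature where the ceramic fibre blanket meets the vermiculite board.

Series thermal resistances, inner to outer:
  R_aluminium = (1/0.716 − 1/0.751)/(4πk) = 0.06509/(4π·209) = 2.478×10^-5 K/W
  R_ceramic fibre blanket = (1/0.751 − 1/1.16)/(4πk) = 0.4695/(4π·0.0664) = 0.5627 K/W
  R_vermiculite board = (1/1.16 − 1/1.35)/(4πk) = 0.1213/(4π·0.0740) = 0.1305 K/W
  R_conv,out = 1/(4πr²h) = 1/(4π·1.35²·11.4) = 0.003830 K/W
ΣR = 2.478×10^-5 + 0.5627 + 0.1305 + 0.003830 = 0.6971 K/W
Q = ΔT/ΣR = (575 K − 302.6 K)/0.6971 = 390.8 W
From the inner boundary to the ceramic fibre blanket/vermiculite board interface, ΣR_partial = 0.5627 K/W.
T_interface = T_in − Q·ΣR_partial = 575 K − (390.8)(0.5627) = 355.1 K

T = 355.1 K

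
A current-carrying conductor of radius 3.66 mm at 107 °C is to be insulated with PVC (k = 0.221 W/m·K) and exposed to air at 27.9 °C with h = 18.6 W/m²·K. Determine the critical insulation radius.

r_cr = 1.19 cm

For a cylinder, r_cr = k_ins/h = 0.221/18.6 = 0.0119 m = 1.19 cm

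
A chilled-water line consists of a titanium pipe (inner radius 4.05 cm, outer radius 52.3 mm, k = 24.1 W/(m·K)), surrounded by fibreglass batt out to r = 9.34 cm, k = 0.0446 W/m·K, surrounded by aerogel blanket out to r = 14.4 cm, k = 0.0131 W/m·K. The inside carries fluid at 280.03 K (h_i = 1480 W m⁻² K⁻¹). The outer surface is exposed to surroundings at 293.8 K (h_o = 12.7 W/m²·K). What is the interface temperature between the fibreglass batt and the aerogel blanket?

Series thermal resistances, inner to outer:
  R'_conv,in = 1/(2πr h) = 1/(2π·0.0405·1480) = 0.002655 m·K/W
  R'_titanium = ln(0.0523/0.0405)/(2πk) = 0.2557/(2π·24.1) = 0.001689 m·K/W
  R'_fibreglass batt = ln(0.0934/0.0523)/(2πk) = 0.5799/(2π·0.0446) = 2.069 m·K/W
  R'_aerogel blanket = ln(0.144/0.0934)/(2πk) = 0.4329/(2π·0.0131) = 5.260 m·K/W
  R'_conv,out = 1/(2πr h) = 1/(2π·0.144·12.7) = 0.08703 m·K/W
ΣR = 0.002655 + 0.001689 + 2.069 + 5.260 + 0.08703 = 7.420 m·K/W
Q' = ΔT/ΣR = (280.03 K − 293.8 K)/7.420 = -1.856 W/m
From the inner boundary to the fibreglass batt/aerogel blanket interface, ΣR_partial = 2.073 m·K/W.
T_interface = T_in − Q'·ΣR_partial = 280.03 K − (-1.856)(2.073) = 283.9 K

T = 283.9 K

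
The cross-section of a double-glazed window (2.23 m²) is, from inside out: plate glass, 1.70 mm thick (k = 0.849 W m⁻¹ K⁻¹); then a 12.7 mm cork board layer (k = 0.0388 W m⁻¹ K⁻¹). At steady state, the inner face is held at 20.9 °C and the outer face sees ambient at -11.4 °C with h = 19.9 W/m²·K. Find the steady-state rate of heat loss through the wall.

Q = 190 W

Series thermal resistances, inner to outer:
  R_plate glass = L/(kA) = 0.00170/(0.849·2.23) = 8.979×10^-4 K/W
  R_cork board = L/(kA) = 0.0127/(0.0388·2.23) = 0.1468 K/W
  R_conv,out = 1/(hA) = 1/(19.9·2.23) = 0.02253 K/W
ΣR = 8.979×10^-4 + 0.1468 + 0.02253 = 0.1702 K/W
Q = ΔT/ΣR = (20.9 °C − -11.4 °C)/0.1702 = 190 W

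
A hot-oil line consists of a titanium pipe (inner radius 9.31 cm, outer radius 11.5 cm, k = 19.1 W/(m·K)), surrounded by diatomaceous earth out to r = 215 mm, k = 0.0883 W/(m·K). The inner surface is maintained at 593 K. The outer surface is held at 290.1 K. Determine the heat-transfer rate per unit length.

Treat each layer as a resistance in series:
  R'_titanium = ln(0.115/0.0931)/(2πk) = 0.2113/(2π·19.1) = 0.001760 m·K/W
  R'_diatomaceous earth = ln(0.215/0.115)/(2πk) = 0.6257/(2π·0.0883) = 1.128 m·K/W
ΣR = 0.001760 + 1.128 = 1.130 m·K/W
Q' = ΔT/ΣR = (593 K − 290.1 K)/1.130 = 268 W/m

Q' = 268 W/m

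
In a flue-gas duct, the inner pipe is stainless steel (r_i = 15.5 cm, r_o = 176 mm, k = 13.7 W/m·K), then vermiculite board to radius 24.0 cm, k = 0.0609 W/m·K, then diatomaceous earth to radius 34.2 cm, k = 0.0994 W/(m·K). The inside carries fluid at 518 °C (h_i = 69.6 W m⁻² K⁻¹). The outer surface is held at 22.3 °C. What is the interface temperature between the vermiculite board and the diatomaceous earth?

T = 224 °C

Treat each layer as a resistance in series:
  R'_conv,in = 1/(2πr h) = 1/(2π·0.155·69.6) = 0.01475 m·K/W
  R'_stainless steel = ln(0.176/0.155)/(2πk) = 0.1271/(2π·13.7) = 0.001476 m·K/W
  R'_vermiculite board = ln(0.240/0.176)/(2πk) = 0.3102/(2π·0.0609) = 0.8106 m·K/W
  R'_diatomaceous earth = ln(0.342/0.240)/(2πk) = 0.3542/(2π·0.0994) = 0.5671 m·K/W
ΣR = 0.01475 + 0.001476 + 0.8106 + 0.5671 = 1.394 m·K/W
Q' = ΔT/ΣR = (518 °C − 22.3 °C)/1.394 = 355.6 W/m
From the inner boundary to the vermiculite board/diatomaceous earth interface, ΣR_partial = 0.8268 m·K/W.
T_interface = T_in − Q'·ΣR_partial = 518 °C − (355.6)(0.8268) = 224 °C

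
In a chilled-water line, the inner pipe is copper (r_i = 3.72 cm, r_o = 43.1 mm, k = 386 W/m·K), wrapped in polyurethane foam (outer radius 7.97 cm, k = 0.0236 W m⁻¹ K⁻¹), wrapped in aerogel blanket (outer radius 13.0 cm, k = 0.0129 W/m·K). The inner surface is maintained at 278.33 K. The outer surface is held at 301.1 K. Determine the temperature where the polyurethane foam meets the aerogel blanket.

Treat each layer as a resistance in series:
  R'_copper = ln(0.0431/0.0372)/(2πk) = 0.1472/(2π·386) = 6.070×10^-5 m·K/W
  R'_polyurethane foam = ln(0.0797/0.0431)/(2πk) = 0.6147/(2π·0.0236) = 4.146 m·K/W
  R'_aerogel blanket = ln(0.130/0.0797)/(2πk) = 0.4893/(2π·0.0129) = 6.036 m·K/W
ΣR = 6.070×10^-5 + 4.146 + 6.036 = 10.18 m·K/W
Q' = ΔT/ΣR = (278.33 K − 301.1 K)/10.18 = -2.237 W/m
From the inner boundary to the polyurethane foam/aerogel blanket interface, ΣR_partial = 4.146 m·K/W.
T_interface = T_in − Q'·ΣR_partial = 278.33 K − (-2.237)(4.146) = 287.6 K

T = 287.6 K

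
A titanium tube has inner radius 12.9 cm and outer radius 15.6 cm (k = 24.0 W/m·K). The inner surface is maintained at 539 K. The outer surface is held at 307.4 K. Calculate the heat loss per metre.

Q' = 2πk·ΔT/ln(r₂/r₁) = 2π × 24.0 × 231.6 / ln(0.156/0.129) = 1.84×10^5 W/m

Q' = 184 kW/m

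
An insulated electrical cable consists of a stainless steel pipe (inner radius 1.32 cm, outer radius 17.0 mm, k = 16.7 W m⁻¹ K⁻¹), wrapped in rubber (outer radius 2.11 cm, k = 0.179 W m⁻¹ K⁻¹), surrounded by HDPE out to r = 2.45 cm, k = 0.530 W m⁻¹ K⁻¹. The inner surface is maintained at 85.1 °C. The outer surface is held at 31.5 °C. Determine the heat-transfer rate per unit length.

Treat each layer as a resistance in series:
  R'_stainless steel = ln(0.0170/0.0132)/(2πk) = 0.2530/(2π·16.7) = 0.002411 m·K/W
  R'_rubber = ln(0.0211/0.0170)/(2πk) = 0.2161/(2π·0.179) = 0.1921 m·K/W
  R'_HDPE = ln(0.0245/0.0211)/(2πk) = 0.1494/(2π·0.530) = 0.04486 m·K/W
ΣR = 0.002411 + 0.1921 + 0.04486 = 0.2394 m·K/W
Q' = ΔT/ΣR = (85.1 °C − 31.5 °C)/0.2394 = 224 W/m

Q' = 224 W/m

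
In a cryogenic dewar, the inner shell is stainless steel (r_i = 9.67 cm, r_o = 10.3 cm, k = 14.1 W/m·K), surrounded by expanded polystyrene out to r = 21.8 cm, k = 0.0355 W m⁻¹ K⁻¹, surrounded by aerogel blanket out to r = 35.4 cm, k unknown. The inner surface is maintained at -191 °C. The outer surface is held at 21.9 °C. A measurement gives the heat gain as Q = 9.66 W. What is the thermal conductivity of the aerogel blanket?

k = 0.0133 W/m·K

ΣR = ΔT/Q = |-191 − 21.9|/9.66 = 22.04 K/W
Known resistances:
  R_stainless steel = (1/0.0967 − 1/0.103)/(4πk) = 0.6325/(4π·14.1) = 0.003570 K/W
  R_expanded polystyrene = (1/0.103 − 1/0.218)/(4πk) = 5.122/(4π·0.0355) = 11.48 K/W
R_aerogel blanket = ΣR − ΣR_known = 22.04 − 11.48 = 10.56 K/W
(1/r₁−1/r₂)/(4πk) = 10.56 ⇒ k = 1.762/(4π·10.56) = 0.0133 W/m·K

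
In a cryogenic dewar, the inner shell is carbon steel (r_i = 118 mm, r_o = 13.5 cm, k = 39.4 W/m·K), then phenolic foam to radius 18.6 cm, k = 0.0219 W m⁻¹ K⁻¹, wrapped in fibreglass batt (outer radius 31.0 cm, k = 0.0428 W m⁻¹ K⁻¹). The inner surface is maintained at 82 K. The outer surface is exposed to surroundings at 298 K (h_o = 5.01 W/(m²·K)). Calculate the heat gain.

Resistance network (inner→outer):
  R_carbon steel = (1/0.118 − 1/0.135)/(4πk) = 1.067/(4π·39.4) = 0.002155 K/W
  R_phenolic foam = (1/0.135 − 1/0.186)/(4πk) = 2.031/(4π·0.0219) = 7.380 K/W
  R_fibreglass batt = (1/0.186 − 1/0.310)/(4πk) = 2.151/(4π·0.0428) = 3.998 K/W
  R_conv,out = 1/(4πr²h) = 1/(4π·0.310²·5.01) = 0.1653 K/W
ΣR = 0.002155 + 7.380 + 3.998 + 0.1653 = 11.55 K/W
Q = ΔT/ΣR = (82 K − 298 K)/11.55 = -18.7 W
(Negative Q ⇒ heat flows inward; heat gain = 18.7 W.)

Q = 18.7 W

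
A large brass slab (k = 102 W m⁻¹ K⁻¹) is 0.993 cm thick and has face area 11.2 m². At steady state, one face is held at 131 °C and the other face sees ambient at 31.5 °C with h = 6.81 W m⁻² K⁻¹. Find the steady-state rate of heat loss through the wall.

Treat each layer as a resistance in series:
  R_brass = L/(kA) = 0.00993/(102·11.2) = 8.692×10^-6 K/W
  R_conv,out = 1/(hA) = 1/(6.81·11.2) = 0.01311 K/W
ΣR = 8.692×10^-6 + 0.01311 = 0.01312 K/W
Q = ΔT/ΣR = (131 °C − 31.5 °C)/0.01312 = 7580 W

Q = 7.58 kW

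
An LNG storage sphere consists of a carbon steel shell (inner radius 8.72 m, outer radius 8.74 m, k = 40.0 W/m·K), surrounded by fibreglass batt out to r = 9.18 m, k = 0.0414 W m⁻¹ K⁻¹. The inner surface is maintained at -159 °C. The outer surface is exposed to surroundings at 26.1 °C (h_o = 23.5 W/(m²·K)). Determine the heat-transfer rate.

Series thermal resistances, inner to outer:
  R_carbon steel = (1/8.72 − 1/8.74)/(4πk) = 2.624×10^-4/(4π·40.0) = 5.221×10^-7 K/W
  R_fibreglass batt = (1/8.74 − 1/9.18)/(4πk) = 0.005484/(4π·0.0414) = 0.01054 K/W
  R_conv,out = 1/(4πr²h) = 1/(4π·9.18²·23.5) = 4.018×10^-5 K/W
ΣR = 5.221×10^-7 + 0.01054 + 4.018×10^-5 = 0.01058 K/W
Q = ΔT/ΣR = (-159 °C − 26.1 °C)/0.01058 = -17500 W
(Negative Q ⇒ heat flows inward; heat gain = 17500 W.)

Q = 17500 W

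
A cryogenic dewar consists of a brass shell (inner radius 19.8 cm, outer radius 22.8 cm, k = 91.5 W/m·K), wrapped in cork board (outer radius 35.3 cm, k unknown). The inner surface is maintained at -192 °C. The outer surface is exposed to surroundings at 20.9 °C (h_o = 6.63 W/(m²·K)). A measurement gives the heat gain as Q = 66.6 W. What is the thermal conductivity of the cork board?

ΣR = ΔT/Q = |-192 − 20.9|/66.6 = 3.197 K/W
Known resistances:
  R_brass = (1/0.198 − 1/0.228)/(4πk) = 0.6645/(4π·91.5) = 5.779×10^-4 K/W
  R_conv,out = 1/(4πr²h) = 1/(4π·0.353²·6.63) = 0.09632 K/W
R_cork board = ΣR − ΣR_known = 3.197 − 0.09690 = 3.100 K/W
(1/r₁−1/r₂)/(4πk) = 3.100 ⇒ k = 1.553/(4π·3.100) = 0.0399 W/m·K

k = 0.0399 W/m·K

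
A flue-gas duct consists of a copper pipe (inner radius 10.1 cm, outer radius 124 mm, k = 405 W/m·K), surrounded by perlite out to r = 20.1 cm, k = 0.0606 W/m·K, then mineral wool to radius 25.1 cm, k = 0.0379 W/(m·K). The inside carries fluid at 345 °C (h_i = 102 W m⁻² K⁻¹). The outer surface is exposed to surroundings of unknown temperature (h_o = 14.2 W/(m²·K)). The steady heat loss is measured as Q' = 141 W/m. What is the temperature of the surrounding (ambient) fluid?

Sum the resistances:
  R'_conv,in = 1/(2πr h) = 1/(2π·0.101·102) = 0.01545 m·K/W
  R'_copper = ln(0.124/0.101)/(2πk) = 0.2052/(2π·405) = 8.062×10^-5 m·K/W
  R'_perlite = ln(0.201/0.124)/(2πk) = 0.4830/(2π·0.0606) = 1.269 m·K/W
  R'_mineral wool = ln(0.251/0.201)/(2πk) = 0.2221/(2π·0.0379) = 0.9329 m·K/W
  R'_conv,out = 1/(2πr h) = 1/(2π·0.251·14.2) = 0.04465 m·K/W
ΣR = 2.262 m·K/W
ΔT = Q'·ΣR = 141 × 2.262 = 318.9 K
Heat flows outward, so T_out = T_in − ΔT = 345 − 318.9 = 26.1 °C

T_out = 26.1 °C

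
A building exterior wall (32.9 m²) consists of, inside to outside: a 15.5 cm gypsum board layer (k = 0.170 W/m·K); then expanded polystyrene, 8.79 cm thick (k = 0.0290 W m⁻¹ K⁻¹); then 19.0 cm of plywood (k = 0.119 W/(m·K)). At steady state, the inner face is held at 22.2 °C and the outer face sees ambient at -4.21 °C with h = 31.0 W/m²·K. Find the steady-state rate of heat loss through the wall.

Series thermal resistances, inner to outer:
  R_gypsum board = L/(kA) = 0.155/(0.170·32.9) = 0.02771 K/W
  R_expanded polystyrene = L/(kA) = 0.0879/(0.0290·32.9) = 0.09213 K/W
  R_plywood = L/(kA) = 0.190/(0.119·32.9) = 0.04853 K/W
  R_conv,out = 1/(hA) = 1/(31.0·32.9) = 9.805×10^-4 K/W
ΣR = 0.02771 + 0.09213 + 0.04853 + 9.805×10^-4 = 0.1694 K/W
Q = ΔT/ΣR = (22.2 °C − -4.21 °C)/0.1694 = 156 W

Q = 156 W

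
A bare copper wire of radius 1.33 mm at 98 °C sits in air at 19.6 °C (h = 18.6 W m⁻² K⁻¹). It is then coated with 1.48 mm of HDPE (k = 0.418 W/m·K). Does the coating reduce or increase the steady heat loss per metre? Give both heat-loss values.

Critical radius for a cylinder: r_cr = k/h = 0.0225 m = 2.25 cm.
Outer radius after coating: r₂ = 0.00133 + 0.00148 = 0.00281 m.
Since r₁ < r_cr and r₂ ≤ r_cr, the coating moves toward the maximum at r_cr — heat loss rises.
Bare: R = 1/(2πr₁h) = 6.434 m·K/W; Q = 78.4/6.434 = 12.2 W/m.
Coated: R = R_cond + R_conv = 3.330 m·K/W; Q = 78.4/3.330 = 23.5 W/m.

increases: 12.2 → 23.5 W/m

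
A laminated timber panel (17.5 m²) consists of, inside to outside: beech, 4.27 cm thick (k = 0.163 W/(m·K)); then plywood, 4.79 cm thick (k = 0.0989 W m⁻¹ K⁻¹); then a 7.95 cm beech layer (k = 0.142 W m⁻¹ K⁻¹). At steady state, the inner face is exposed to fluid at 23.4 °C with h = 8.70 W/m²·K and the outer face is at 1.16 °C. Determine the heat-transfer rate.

Resistance network (inner→outer):
  R_conv,in = 1/(hA) = 1/(8.70·17.5) = 0.006568 K/W
  R_beech = L/(kA) = 0.0427/(0.163·17.5) = 0.01497 K/W
  R_plywood = L/(kA) = 0.0479/(0.0989·17.5) = 0.02768 K/W
  R_beech = L/(kA) = 0.0795/(0.142·17.5) = 0.03199 K/W
ΣR = 0.006568 + 0.01497 + 0.02768 + 0.03199 = 0.08121 K/W
Q = ΔT/ΣR = (23.4 °C − 1.16 °C)/0.08121 = 274 W

Q = 274 W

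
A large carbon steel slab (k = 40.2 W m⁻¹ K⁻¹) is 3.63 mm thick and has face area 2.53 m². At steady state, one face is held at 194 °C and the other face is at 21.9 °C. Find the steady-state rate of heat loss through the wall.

Q = kA·ΔT/L = 40.2 × 2.53 × |194 °C − 21.9 °C| / 0.00363 = 4.82×10^6 W

Q = 4820 kW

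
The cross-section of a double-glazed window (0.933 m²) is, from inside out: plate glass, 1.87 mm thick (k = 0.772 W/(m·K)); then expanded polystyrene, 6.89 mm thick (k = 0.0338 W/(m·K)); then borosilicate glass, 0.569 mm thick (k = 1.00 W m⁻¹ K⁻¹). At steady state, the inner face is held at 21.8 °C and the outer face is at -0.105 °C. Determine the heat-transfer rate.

Q = 98.8 W

Treat each layer as a resistance in series:
  R_plate glass = L/(kA) = 0.00187/(0.772·0.933) = 0.002596 K/W
  R_expanded polystyrene = L/(kA) = 0.00689/(0.0338·0.933) = 0.2185 K/W
  R_borosilicate glass = L/(kA) = 5.69×10^-4/(1.00·0.933) = 6.099×10^-4 K/W
ΣR = 0.002596 + 0.2185 + 6.099×10^-4 = 0.2217 K/W
Q = ΔT/ΣR = (21.8 °C − -0.105 °C)/0.2217 = 98.8 W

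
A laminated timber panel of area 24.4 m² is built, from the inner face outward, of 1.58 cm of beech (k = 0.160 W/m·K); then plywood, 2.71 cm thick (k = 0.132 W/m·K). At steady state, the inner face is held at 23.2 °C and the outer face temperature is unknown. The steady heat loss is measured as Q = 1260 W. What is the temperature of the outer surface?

Sum the resistances:
  R_beech = L/(kA) = 0.0158/(0.160·24.4) = 0.004047 K/W
  R_plywood = L/(kA) = 0.0271/(0.132·24.4) = 0.008414 K/W
ΣR = 0.01246 K/W
ΔT = Q·ΣR = 1260 × 0.01246 = 15.70 K
Heat flows outward, so T_out = T_in − ΔT = 23.2 − 15.70 = 7.50 °C

T_out = 7.50 °C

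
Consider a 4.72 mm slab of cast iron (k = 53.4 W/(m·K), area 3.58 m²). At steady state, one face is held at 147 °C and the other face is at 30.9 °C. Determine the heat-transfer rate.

Q = kA·ΔT/L = 53.4 × 3.58 × |147 °C − 30.9 °C| / 0.00472 = 4.70×10^6 W

Q = 4700 kW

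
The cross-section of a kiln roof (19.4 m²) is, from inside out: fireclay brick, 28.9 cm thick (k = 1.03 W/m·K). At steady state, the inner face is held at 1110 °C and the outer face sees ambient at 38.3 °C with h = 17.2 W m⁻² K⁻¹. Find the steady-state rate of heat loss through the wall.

Q = 61.4 kW

Treat each layer as a resistance in series:
  R_fireclay brick = L/(kA) = 0.289/(1.03·19.4) = 0.01446 K/W
  R_conv,out = 1/(hA) = 1/(17.2·19.4) = 0.002997 K/W
ΣR = 0.01446 + 0.002997 = 0.01746 K/W
Q = ΔT/ΣR = (1110 °C − 38.3 °C)/0.01746 = 61400 W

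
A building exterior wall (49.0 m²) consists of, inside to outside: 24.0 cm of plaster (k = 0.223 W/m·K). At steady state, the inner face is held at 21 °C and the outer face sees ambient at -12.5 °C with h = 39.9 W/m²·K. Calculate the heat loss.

Q = 1490 W

Series thermal resistances, inner to outer:
  R_plaster = L/(kA) = 0.240/(0.223·49.0) = 0.02196 K/W
  R_conv,out = 1/(hA) = 1/(39.9·49.0) = 5.115×10^-4 K/W
ΣR = 0.02196 + 5.115×10^-4 = 0.02247 K/W
Q = ΔT/ΣR = (21 °C − -12.5 °C)/0.02247 = 1490 W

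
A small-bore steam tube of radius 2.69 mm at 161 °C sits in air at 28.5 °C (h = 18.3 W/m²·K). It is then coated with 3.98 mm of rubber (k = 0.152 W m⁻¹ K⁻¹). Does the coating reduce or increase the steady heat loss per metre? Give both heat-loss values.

increases: 41.0 → 58.8 W/m

Critical radius for a cylinder: r_cr = k/h = 0.00831 m = 0.831 cm.
Outer radius after coating: r₂ = 0.00269 + 0.00398 = 0.00667 m.
Since r₁ < r_cr and r₂ ≤ r_cr, the coating moves toward the maximum at r_cr — heat loss rises.
Bare: R = 1/(2πr₁h) = 3.233 m·K/W; Q = 132.5/3.233 = 41.0 W/m.
Coated: R = R_cond + R_conv = 2.255 m·K/W; Q = 132.5/2.255 = 58.8 W/m.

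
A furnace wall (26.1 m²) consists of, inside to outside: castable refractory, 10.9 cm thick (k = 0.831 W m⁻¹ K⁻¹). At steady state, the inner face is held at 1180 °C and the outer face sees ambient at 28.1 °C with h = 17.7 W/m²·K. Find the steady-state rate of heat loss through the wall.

Series thermal resistances, inner to outer:
  R_castable refractory = L/(kA) = 0.109/(0.831·26.1) = 0.005026 K/W
  R_conv,out = 1/(hA) = 1/(17.7·26.1) = 0.002165 K/W
ΣR = 0.005026 + 0.002165 = 0.007191 K/W
Q = ΔT/ΣR = (1180 °C − 28.1 °C)/0.007191 = 1.60×10^5 W

Q = 160 kW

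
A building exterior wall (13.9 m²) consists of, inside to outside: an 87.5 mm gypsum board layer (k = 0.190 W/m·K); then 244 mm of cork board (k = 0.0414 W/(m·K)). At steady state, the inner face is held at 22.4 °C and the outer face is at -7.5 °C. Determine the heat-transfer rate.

Resistance network (inner→outer):
  R_gypsum board = L/(kA) = 0.0875/(0.190·13.9) = 0.03313 K/W
  R_cork board = L/(kA) = 0.244/(0.0414·13.9) = 0.4240 K/W
ΣR = 0.03313 + 0.4240 = 0.4571 K/W
Q = ΔT/ΣR = (22.4 °C − -7.5 °C)/0.4571 = 65.4 W

Q = 65.4 W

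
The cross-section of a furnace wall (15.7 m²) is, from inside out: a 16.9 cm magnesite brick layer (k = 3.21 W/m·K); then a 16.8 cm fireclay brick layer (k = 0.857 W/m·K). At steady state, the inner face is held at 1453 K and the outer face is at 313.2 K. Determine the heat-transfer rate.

Resistance network (inner→outer):
  R_magnesite brick = L/(kA) = 0.169/(3.21·15.7) = 0.003353 K/W
  R_fireclay brick = L/(kA) = 0.168/(0.857·15.7) = 0.01249 K/W
ΣR = 0.003353 + 0.01249 = 0.01584 K/W
Q = ΔT/ΣR = (1453 K − 313.2 K)/0.01584 = 72000 W

Q = 72.0 kW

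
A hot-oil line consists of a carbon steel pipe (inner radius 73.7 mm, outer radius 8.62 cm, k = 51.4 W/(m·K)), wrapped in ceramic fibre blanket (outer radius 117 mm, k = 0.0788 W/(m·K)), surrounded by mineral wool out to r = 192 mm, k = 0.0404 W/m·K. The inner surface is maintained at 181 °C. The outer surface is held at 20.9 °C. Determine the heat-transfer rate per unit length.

Treat each layer as a resistance in series:
  R'_carbon steel = ln(0.0862/0.0737)/(2πk) = 0.1567/(2π·51.4) = 4.851×10^-4 m·K/W
  R'_ceramic fibre blanket = ln(0.117/0.0862)/(2πk) = 0.3055/(2π·0.0788) = 0.6170 m·K/W
  R'_mineral wool = ln(0.192/0.117)/(2πk) = 0.4953/(2π·0.0404) = 1.951 m·K/W
ΣR = 4.851×10^-4 + 0.6170 + 1.951 = 2.568 m·K/W
Q' = ΔT/ΣR = (181 °C − 20.9 °C)/2.568 = 62.3 W/m

Q' = 62.3 W/m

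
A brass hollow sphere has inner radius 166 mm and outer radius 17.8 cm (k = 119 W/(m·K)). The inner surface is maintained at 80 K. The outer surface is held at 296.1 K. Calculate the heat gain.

Q = 7.96×10^5 W

Q = 4πk·ΔT/(1/r₁ − 1/r₂) = 4π × 119 × 216.1 / (1/0.166 − 1/0.178) = 7.96×10^5 W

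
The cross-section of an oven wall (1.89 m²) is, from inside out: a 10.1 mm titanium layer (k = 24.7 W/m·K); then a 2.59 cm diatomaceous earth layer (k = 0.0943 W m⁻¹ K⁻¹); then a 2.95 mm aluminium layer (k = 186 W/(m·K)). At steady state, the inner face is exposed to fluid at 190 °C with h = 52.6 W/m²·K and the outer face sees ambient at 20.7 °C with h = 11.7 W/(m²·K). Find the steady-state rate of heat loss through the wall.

Q = 843 W

Treat each layer as a resistance in series:
  R_conv,in = 1/(hA) = 1/(52.6·1.89) = 0.01006 K/W
  R_titanium = L/(kA) = 0.0101/(24.7·1.89) = 2.164×10^-4 K/W
  R_diatomaceous earth = L/(kA) = 0.0259/(0.0943·1.89) = 0.1453 K/W
  R_aluminium = L/(kA) = 0.00295/(186·1.89) = 8.392×10^-6 K/W
  R_conv,out = 1/(hA) = 1/(11.7·1.89) = 0.04522 K/W
ΣR = 0.01006 + 2.164×10^-4 + 0.1453 + 8.392×10^-6 + 0.04522 = 0.2008 K/W
Q = ΔT/ΣR = (190 °C − 20.7 °C)/0.2008 = 843 W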